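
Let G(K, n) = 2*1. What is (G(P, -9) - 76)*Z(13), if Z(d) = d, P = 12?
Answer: -962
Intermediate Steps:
G(K, n) = 2
(G(P, -9) - 76)*Z(13) = (2 - 76)*13 = -74*13 = -962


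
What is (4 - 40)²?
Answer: 1296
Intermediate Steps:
(4 - 40)² = (-36)² = 1296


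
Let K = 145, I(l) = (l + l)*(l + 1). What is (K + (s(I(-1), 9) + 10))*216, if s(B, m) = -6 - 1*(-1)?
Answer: 32400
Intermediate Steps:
I(l) = 2*l*(1 + l) (I(l) = (2*l)*(1 + l) = 2*l*(1 + l))
s(B, m) = -5 (s(B, m) = -6 + 1 = -5)
(K + (s(I(-1), 9) + 10))*216 = (145 + (-5 + 10))*216 = (145 + 5)*216 = 150*216 = 32400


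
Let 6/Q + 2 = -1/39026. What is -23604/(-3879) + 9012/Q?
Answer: -75639290995/25230309 ≈ -2998.0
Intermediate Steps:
Q = -234156/78053 (Q = 6/(-2 - 1/39026) = 6/(-78053/39026) = 6*(-39026/78053) = -234156/78053 ≈ -3.0000)
-23604/(-3879) + 9012/Q = -23604/(-3879) + 9012/(-234156/78053) = -23604*(-1/3879) + 9012*(-78053/234156) = 7868/1293 - 58617803/19513 = -75639290995/25230309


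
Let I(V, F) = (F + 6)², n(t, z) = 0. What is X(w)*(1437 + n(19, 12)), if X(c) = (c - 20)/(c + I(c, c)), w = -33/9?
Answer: -306081/16 ≈ -19130.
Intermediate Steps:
w = -11/3 (w = -33*⅑ = -11/3 ≈ -3.6667)
I(V, F) = (6 + F)²
X(c) = (-20 + c)/(c + (6 + c)²) (X(c) = (c - 20)/(c + (6 + c)²) = (-20 + c)/(c + (6 + c)²))
X(w)*(1437 + n(19, 12)) = ((-20 - 11/3)/(-11/3 + (6 - 11/3)²))*(1437 + 0) = (-71/3/(-11/3 + (7/3)²))*1437 = (-71/3/(-11/3 + 49/9))*1437 = (-71/3/(16/9))*1437 = ((9/16)*(-71/3))*1437 = -213/16*1437 = -306081/16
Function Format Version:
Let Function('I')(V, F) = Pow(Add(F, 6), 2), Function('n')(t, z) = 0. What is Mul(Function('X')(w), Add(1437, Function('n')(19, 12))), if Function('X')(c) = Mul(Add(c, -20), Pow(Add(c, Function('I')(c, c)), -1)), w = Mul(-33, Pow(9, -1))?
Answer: Rational(-306081, 16) ≈ -19130.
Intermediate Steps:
w = Rational(-11, 3) (w = Mul(-33, Rational(1, 9)) = Rational(-11, 3) ≈ -3.6667)
Function('I')(V, F) = Pow(Add(6, F), 2)
Function('X')(c) = Mul(Pow(Add(c, Pow(Add(6, c), 2)), -1), Add(-20, c)) (Function('X')(c) = Mul(Add(c, -20), Pow(Add(c, Pow(Add(6, c), 2)), -1)) = Mul(Add(-20, c), Pow(Add(c, Pow(Add(6, c), 2)), -1)) = Mul(Pow(Add(c, Pow(Add(6, c), 2)), -1), Add(-20, c)))
Mul(Function('X')(w), Add(1437, Function('n')(19, 12))) = Mul(Mul(Pow(Add(Rational(-11, 3), Pow(Add(6, Rational(-11, 3)), 2)), -1), Add(-20, Rational(-11, 3))), Add(1437, 0)) = Mul(Mul(Pow(Add(Rational(-11, 3), Pow(Rational(7, 3), 2)), -1), Rational(-71, 3)), 1437) = Mul(Mul(Pow(Add(Rational(-11, 3), Rational(49, 9)), -1), Rational(-71, 3)), 1437) = Mul(Mul(Pow(Rational(16, 9), -1), Rational(-71, 3)), 1437) = Mul(Mul(Rational(9, 16), Rational(-71, 3)), 1437) = Mul(Rational(-213, 16), 1437) = Rational(-306081, 16)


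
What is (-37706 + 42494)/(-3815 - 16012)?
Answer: -532/2203 ≈ -0.24149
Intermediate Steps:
(-37706 + 42494)/(-3815 - 16012) = 4788/(-19827) = 4788*(-1/19827) = -532/2203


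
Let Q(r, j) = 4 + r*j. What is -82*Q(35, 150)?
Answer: -430828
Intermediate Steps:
Q(r, j) = 4 + j*r
-82*Q(35, 150) = -82*(4 + 150*35) = -82*(4 + 5250) = -82*5254 = -430828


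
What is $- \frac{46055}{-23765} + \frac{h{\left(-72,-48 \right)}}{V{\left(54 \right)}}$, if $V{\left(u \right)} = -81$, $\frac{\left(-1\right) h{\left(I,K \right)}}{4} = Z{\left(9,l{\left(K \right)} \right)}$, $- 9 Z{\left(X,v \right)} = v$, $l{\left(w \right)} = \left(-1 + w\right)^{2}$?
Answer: $- \frac{38932993}{3464937} \approx -11.236$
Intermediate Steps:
$Z{\left(X,v \right)} = - \frac{v}{9}$
$h{\left(I,K \right)} = \frac{4 \left(-1 + K\right)^{2}}{9}$ ($h{\left(I,K \right)} = - 4 \left(- \frac{\left(-1 + K\right)^{2}}{9}\right) = \frac{4 \left(-1 + K\right)^{2}}{9}$)
$- \frac{46055}{-23765} + \frac{h{\left(-72,-48 \right)}}{V{\left(54 \right)}} = - \frac{46055}{-23765} + \frac{\frac{4}{9} \left(-1 - 48\right)^{2}}{-81} = \left(-46055\right) \left(- \frac{1}{23765}\right) + \frac{4 \left(-49\right)^{2}}{9} \left(- \frac{1}{81}\right) = \frac{9211}{4753} + \frac{4}{9} \cdot 2401 \left(- \frac{1}{81}\right) = \frac{9211}{4753} + \frac{9604}{9} \left(- \frac{1}{81}\right) = \frac{9211}{4753} - \frac{9604}{729} = - \frac{38932993}{3464937}$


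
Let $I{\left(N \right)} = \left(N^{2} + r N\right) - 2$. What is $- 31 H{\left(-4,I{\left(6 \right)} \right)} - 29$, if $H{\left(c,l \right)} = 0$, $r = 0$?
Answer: $-29$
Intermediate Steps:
$I{\left(N \right)} = -2 + N^{2}$ ($I{\left(N \right)} = \left(N^{2} + 0 N\right) - 2 = \left(N^{2} + 0\right) - 2 = N^{2} - 2 = -2 + N^{2}$)
$- 31 H{\left(-4,I{\left(6 \right)} \right)} - 29 = \left(-31\right) 0 - 29 = 0 - 29 = -29$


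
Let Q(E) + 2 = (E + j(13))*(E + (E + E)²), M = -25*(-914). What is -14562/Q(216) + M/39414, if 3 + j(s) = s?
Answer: 241071612908/416072294733 ≈ 0.57940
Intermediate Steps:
j(s) = -3 + s
M = 22850
Q(E) = -2 + (10 + E)*(E + 4*E²) (Q(E) = -2 + (E + (-3 + 13))*(E + (E + E)²) = -2 + (E + 10)*(E + (2*E)²) = -2 + (10 + E)*(E + 4*E²))
-14562/Q(216) + M/39414 = -14562/(-2 + 4*216³ + 10*216 + 41*216²) + 22850/39414 = -14562/(-2 + 4*10077696 + 2160 + 41*46656) + 22850*(1/39414) = -14562/(-2 + 40310784 + 2160 + 1912896) + 11425/19707 = -14562/42225838 + 11425/19707 = -14562*1/42225838 + 11425/19707 = -7281/21112919 + 11425/19707 = 241071612908/416072294733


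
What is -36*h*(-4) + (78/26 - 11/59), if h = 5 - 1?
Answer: 34150/59 ≈ 578.81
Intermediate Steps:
h = 4
-36*h*(-4) + (78/26 - 11/59) = -144*(-4) + (78/26 - 11/59) = -36*(-16) + (78*(1/26) - 11*1/59) = 576 + (3 - 11/59) = 576 + 166/59 = 34150/59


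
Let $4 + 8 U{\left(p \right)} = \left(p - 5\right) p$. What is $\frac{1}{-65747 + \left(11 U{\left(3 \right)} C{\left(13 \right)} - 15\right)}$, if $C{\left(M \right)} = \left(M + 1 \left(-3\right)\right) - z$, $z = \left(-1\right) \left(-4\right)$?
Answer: $- \frac{2}{131689} \approx -1.5187 \cdot 10^{-5}$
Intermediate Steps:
$z = 4$
$C{\left(M \right)} = -7 + M$ ($C{\left(M \right)} = \left(M + 1 \left(-3\right)\right) - 4 = \left(M - 3\right) - 4 = \left(-3 + M\right) - 4 = -7 + M$)
$U{\left(p \right)} = - \frac{1}{2} + \frac{p \left(-5 + p\right)}{8}$ ($U{\left(p \right)} = - \frac{1}{2} + \frac{\left(p - 5\right) p}{8} = - \frac{1}{2} + \frac{\left(-5 + p\right) p}{8} = - \frac{1}{2} + \frac{p \left(-5 + p\right)}{8}$)
$\frac{1}{-65747 + \left(11 U{\left(3 \right)} C{\left(13 \right)} - 15\right)} = \frac{1}{-65747 + \left(11 \left(- \frac{1}{2} - \frac{15}{8} + \frac{3^{2}}{8}\right) \left(-7 + 13\right) - 15\right)} = \frac{1}{-65747 + \left(11 \left(- \frac{1}{2} - \frac{15}{8} + \frac{1}{8} \cdot 9\right) 6 - 15\right)} = \frac{1}{-65747 + \left(11 \left(- \frac{1}{2} - \frac{15}{8} + \frac{9}{8}\right) 6 - 15\right)} = \frac{1}{-65747 + \left(11 \left(- \frac{5}{4}\right) 6 - 15\right)} = \frac{1}{-65747 - \frac{195}{2}} = \frac{1}{- \frac{131689}{2}} = - \frac{2}{131689}$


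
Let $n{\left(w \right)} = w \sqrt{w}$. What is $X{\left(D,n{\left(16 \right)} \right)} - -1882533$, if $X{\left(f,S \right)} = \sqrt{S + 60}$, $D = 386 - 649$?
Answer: $1882533 + 2 \sqrt{31} \approx 1.8825 \cdot 10^{6}$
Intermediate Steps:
$n{\left(w \right)} = w^{\frac{3}{2}}$
$D = -263$
$X{\left(f,S \right)} = \sqrt{60 + S}$
$X{\left(D,n{\left(16 \right)} \right)} - -1882533 = \sqrt{60 + 16^{\frac{3}{2}}} - -1882533 = \sqrt{60 + 64} + 1882533 = \sqrt{124} + 1882533 = 2 \sqrt{31} + 1882533 = 1882533 + 2 \sqrt{31}$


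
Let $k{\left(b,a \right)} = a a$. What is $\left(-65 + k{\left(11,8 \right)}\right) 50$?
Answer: $-50$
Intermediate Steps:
$k{\left(b,a \right)} = a^{2}$
$\left(-65 + k{\left(11,8 \right)}\right) 50 = \left(-65 + 8^{2}\right) 50 = \left(-65 + 64\right) 50 = \left(-1\right) 50 = -50$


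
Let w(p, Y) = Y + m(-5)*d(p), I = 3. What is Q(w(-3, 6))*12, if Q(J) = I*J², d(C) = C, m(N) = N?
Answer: 15876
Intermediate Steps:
w(p, Y) = Y - 5*p
Q(J) = 3*J²
Q(w(-3, 6))*12 = (3*(6 - 5*(-3))²)*12 = (3*(6 + 15)²)*12 = (3*21²)*12 = (3*441)*12 = 1323*12 = 15876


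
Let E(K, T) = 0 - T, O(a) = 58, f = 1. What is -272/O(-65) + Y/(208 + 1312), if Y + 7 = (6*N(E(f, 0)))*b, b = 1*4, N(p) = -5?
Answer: -210403/44080 ≈ -4.7732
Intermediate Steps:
E(K, T) = -T
b = 4
Y = -127 (Y = -7 + (6*(-5))*4 = -7 - 30*4 = -7 - 120 = -127)
-272/O(-65) + Y/(208 + 1312) = -272/58 - 127/(208 + 1312) = -272*1/58 - 127/1520 = -136/29 - 127*1/1520 = -136/29 - 127/1520 = -210403/44080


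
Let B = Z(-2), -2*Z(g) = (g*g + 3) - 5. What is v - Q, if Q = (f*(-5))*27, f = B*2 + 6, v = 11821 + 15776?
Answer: 28137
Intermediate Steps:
Z(g) = 1 - g²/2 (Z(g) = -((g*g + 3) - 5)/2 = -((g² + 3) - 5)/2 = -((3 + g²) - 5)/2 = -(-2 + g²)/2 = 1 - g²/2)
v = 27597
B = -1 (B = 1 - ½*(-2)² = 1 - ½*4 = 1 - 2 = -1)
f = 4 (f = -1*2 + 6 = -2 + 6 = 4)
Q = -540 (Q = (4*(-5))*27 = -20*27 = -540)
v - Q = 27597 - 1*(-540) = 27597 + 540 = 28137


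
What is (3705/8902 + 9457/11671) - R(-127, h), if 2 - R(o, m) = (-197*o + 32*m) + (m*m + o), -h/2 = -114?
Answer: 8744989946409/103895242 ≈ 84171.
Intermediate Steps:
h = 228 (h = -2*(-114) = 228)
R(o, m) = 2 - m**2 - 32*m + 196*o (R(o, m) = 2 - ((-197*o + 32*m) + (m*m + o)) = 2 - ((-197*o + 32*m) + (m**2 + o)) = 2 - ((-197*o + 32*m) + (o + m**2)) = 2 - (m**2 - 196*o + 32*m) = 2 + (-m**2 - 32*m + 196*o) = 2 - m**2 - 32*m + 196*o)
(3705/8902 + 9457/11671) - R(-127, h) = (3705/8902 + 9457/11671) - (2 - 1*228**2 - 32*228 + 196*(-127)) = (3705*(1/8902) + 9457*(1/11671)) - (2 - 1*51984 - 7296 - 24892) = (3705/8902 + 9457/11671) - (2 - 51984 - 7296 - 24892) = 127427269/103895242 - 1*(-84170) = 127427269/103895242 + 84170 = 8744989946409/103895242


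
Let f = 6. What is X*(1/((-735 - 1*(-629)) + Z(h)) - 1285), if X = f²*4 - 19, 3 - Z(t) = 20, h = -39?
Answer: -19757000/123 ≈ -1.6063e+5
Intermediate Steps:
Z(t) = -17 (Z(t) = 3 - 1*20 = 3 - 20 = -17)
X = 125 (X = 6²*4 - 19 = 36*4 - 19 = 144 - 19 = 125)
X*(1/((-735 - 1*(-629)) + Z(h)) - 1285) = 125*(1/((-735 - 1*(-629)) - 17) - 1285) = 125*(1/((-735 + 629) - 17) - 1285) = 125*(1/(-106 - 17) - 1285) = 125*(1/(-123) - 1285) = 125*(-1/123 - 1285) = 125*(-158056/123) = -19757000/123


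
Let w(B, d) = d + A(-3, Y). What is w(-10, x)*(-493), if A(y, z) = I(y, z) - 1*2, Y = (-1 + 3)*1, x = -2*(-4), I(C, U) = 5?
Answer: -5423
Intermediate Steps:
x = 8
Y = 2 (Y = 2*1 = 2)
A(y, z) = 3 (A(y, z) = 5 - 1*2 = 5 - 2 = 3)
w(B, d) = 3 + d (w(B, d) = d + 3 = 3 + d)
w(-10, x)*(-493) = (3 + 8)*(-493) = 11*(-493) = -5423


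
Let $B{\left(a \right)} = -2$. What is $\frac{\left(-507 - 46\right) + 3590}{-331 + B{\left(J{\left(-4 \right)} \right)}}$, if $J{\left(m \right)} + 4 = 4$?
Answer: $- \frac{3037}{333} \approx -9.1201$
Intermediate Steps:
$J{\left(m \right)} = 0$ ($J{\left(m \right)} = -4 + 4 = 0$)
$\frac{\left(-507 - 46\right) + 3590}{-331 + B{\left(J{\left(-4 \right)} \right)}} = \frac{\left(-507 - 46\right) + 3590}{-331 - 2} = \frac{\left(-507 - 46\right) + 3590}{-333} = \left(-553 + 3590\right) \left(- \frac{1}{333}\right) = 3037 \left(- \frac{1}{333}\right) = - \frac{3037}{333}$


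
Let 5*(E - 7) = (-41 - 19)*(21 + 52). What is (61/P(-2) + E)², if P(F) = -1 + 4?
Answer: 6482116/9 ≈ 7.2024e+5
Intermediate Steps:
P(F) = 3
E = -869 (E = 7 + ((-41 - 19)*(21 + 52))/5 = 7 + (-60*73)/5 = 7 + (⅕)*(-4380) = 7 - 876 = -869)
(61/P(-2) + E)² = (61/3 - 869)² = (-2546/3)² = 6482116/9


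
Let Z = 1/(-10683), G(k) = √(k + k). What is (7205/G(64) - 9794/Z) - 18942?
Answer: 104610360 + 7205*√2/16 ≈ 1.0461e+8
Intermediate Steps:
G(k) = √2*√k (G(k) = √(2*k) = √2*√k)
Z = -1/10683 ≈ -9.3607e-5
(7205/G(64) - 9794/Z) - 18942 = (7205/((√2*√64)) - 9794/(-1/10683)) - 18942 = (7205/((√2*8)) - 9794*(-10683)) - 18942 = (7205/((8*√2)) + 104629302) - 18942 = (7205*(√2/16) + 104629302) - 18942 = (7205*√2/16 + 104629302) - 18942 = (104629302 + 7205*√2/16) - 18942 = 104610360 + 7205*√2/16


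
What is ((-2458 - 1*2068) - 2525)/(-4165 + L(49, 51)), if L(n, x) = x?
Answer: 641/374 ≈ 1.7139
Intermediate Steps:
((-2458 - 1*2068) - 2525)/(-4165 + L(49, 51)) = ((-2458 - 1*2068) - 2525)/(-4165 + 51) = ((-2458 - 2068) - 2525)/(-4114) = (-4526 - 2525)*(-1/4114) = -7051*(-1/4114) = 641/374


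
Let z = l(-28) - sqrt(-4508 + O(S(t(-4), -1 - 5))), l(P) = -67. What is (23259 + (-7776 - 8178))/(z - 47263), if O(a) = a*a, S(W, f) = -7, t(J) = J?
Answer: -345745650/2240133359 + 51135*I*sqrt(91)/2240133359 ≈ -0.15434 + 0.00021775*I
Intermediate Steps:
O(a) = a**2
z = -67 - 7*I*sqrt(91) (z = -67 - sqrt(-4508 + (-7)**2) = -67 - sqrt(-4508 + 49) = -67 - sqrt(-4459) = -67 - 7*I*sqrt(91) ≈ -67.0 - 66.776*I)
(23259 + (-7776 - 8178))/(z - 47263) = (23259 + (-7776 - 8178))/((-67 - 7*I*sqrt(91)) - 47263) = (23259 - 15954)/(-47330 - 7*I*sqrt(91)) = 7305/(-47330 - 7*I*sqrt(91))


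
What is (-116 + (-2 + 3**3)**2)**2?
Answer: 259081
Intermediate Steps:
(-116 + (-2 + 3**3)**2)**2 = (-116 + (-2 + 27)**2)**2 = (-116 + 25**2)**2 = (-116 + 625)**2 = 509**2 = 259081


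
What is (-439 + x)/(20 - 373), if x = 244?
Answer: 195/353 ≈ 0.55241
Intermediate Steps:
(-439 + x)/(20 - 373) = (-439 + 244)/(20 - 373) = -195/(-353) = -195*(-1/353) = 195/353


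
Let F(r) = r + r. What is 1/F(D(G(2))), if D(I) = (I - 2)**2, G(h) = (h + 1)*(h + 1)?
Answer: 1/98 ≈ 0.010204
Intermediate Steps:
G(h) = (1 + h)**2 (G(h) = (1 + h)*(1 + h) = (1 + h)**2)
D(I) = (-2 + I)**2
F(r) = 2*r
1/F(D(G(2))) = 1/(2*(-2 + (1 + 2)**2)**2) = 1/(2*(-2 + 3**2)**2) = 1/(2*(-2 + 9)**2) = 1/(2*7**2) = 1/(2*49) = 1/98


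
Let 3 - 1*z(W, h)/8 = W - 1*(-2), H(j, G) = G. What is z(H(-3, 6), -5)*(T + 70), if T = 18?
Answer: -3520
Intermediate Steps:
z(W, h) = 8 - 8*W (z(W, h) = 24 - 8*(W - 1*(-2)) = 24 - 8*(W + 2) = 24 - 8*(2 + W) = 24 + (-16 - 8*W) = 8 - 8*W)
z(H(-3, 6), -5)*(T + 70) = (8 - 8*6)*(18 + 70) = (8 - 48)*88 = -40*88 = -3520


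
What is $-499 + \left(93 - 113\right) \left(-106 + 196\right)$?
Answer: $-2299$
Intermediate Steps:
$-499 + \left(93 - 113\right) \left(-106 + 196\right) = -499 - 1800 = -2299$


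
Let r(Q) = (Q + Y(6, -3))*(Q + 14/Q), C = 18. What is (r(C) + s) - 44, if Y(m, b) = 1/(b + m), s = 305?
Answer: 16342/27 ≈ 605.26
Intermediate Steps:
r(Q) = (1/3 + Q)*(Q + 14/Q) (r(Q) = (Q + 1/(-3 + 6))*(Q + 14/Q) = (Q + 1/3)*(Q + 14/Q) = (1/3 + Q)*(Q + 14/Q))
(r(C) + s) - 44 = ((14 + 18**2 + (1/3)*18 + (14/3)/18) + 305) - 44 = ((14 + 324 + 6 + (14/3)*(1/18)) + 305) - 44 = ((14 + 324 + 6 + 7/27) + 305) - 44 = (9295/27 + 305) - 44 = 17530/27 - 44 = 16342/27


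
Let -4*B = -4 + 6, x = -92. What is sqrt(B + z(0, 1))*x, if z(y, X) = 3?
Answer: -46*sqrt(10) ≈ -145.46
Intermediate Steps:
B = -1/2 (B = -(-4 + 6)/4 = -1/4*2 = -1/2 ≈ -0.50000)
sqrt(B + z(0, 1))*x = sqrt(-1/2 + 3)*(-92) = sqrt(5/2)*(-92) = (sqrt(10)/2)*(-92) = -46*sqrt(10)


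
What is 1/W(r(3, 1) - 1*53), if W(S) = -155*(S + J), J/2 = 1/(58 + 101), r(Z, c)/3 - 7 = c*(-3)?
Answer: 159/1010135 ≈ 0.00015740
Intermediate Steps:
r(Z, c) = 21 - 9*c (r(Z, c) = 21 + 3*(c*(-3)) = 21 + 3*(-3*c) = 21 - 9*c)
J = 2/159 (J = 2/(58 + 101) = 2/159 ≈ 0.012579)
W(S) = -310/159 - 155*S (W(S) = -155*(S + 2/159) = -155*(2/159 + S) = -310/159 - 155*S)
1/W(r(3, 1) - 1*53) = 1/(-310/159 - 155*((21 - 9*1) - 1*53)) = 1/(-310/159 - 155*((21 - 9) - 53)) = 1/(-310/159 - 155*(12 - 53)) = 1/(-310/159 - 155*(-41)) = 1/(-310/159 + 6355) = 1/(1010135/159) = 159/1010135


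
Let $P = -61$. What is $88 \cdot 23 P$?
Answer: $-123464$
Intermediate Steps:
$88 \cdot 23 P = 88 \cdot 23 \left(-61\right) = 2024 \left(-61\right) = -123464$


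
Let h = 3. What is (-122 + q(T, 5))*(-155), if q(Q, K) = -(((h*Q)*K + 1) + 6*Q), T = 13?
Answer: 61380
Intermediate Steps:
q(Q, K) = -1 - 6*Q - 3*K*Q (q(Q, K) = -(((3*Q)*K + 1) + 6*Q) = -((3*K*Q + 1) + 6*Q) = -((1 + 3*K*Q) + 6*Q) = -(1 + 6*Q + 3*K*Q) = -1 - 6*Q - 3*K*Q)
(-122 + q(T, 5))*(-155) = (-122 + (-1 - 6*13 - 3*5*13))*(-155) = (-122 + (-1 - 78 - 195))*(-155) = (-122 - 274)*(-155) = -396*(-155) = 61380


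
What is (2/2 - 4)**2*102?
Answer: 918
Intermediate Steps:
(2/2 - 4)**2*102 = (2*(1/2) - 4)**2*102 = (1 - 4)**2*102 = (-3)**2*102 = 9*102 = 918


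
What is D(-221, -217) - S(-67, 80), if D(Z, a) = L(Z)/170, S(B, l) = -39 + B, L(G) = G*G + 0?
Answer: 3933/10 ≈ 393.30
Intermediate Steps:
L(G) = G² (L(G) = G² + 0 = G²)
D(Z, a) = Z²/170
D(-221, -217) - S(-67, 80) = (1/170)*(-221)² - (-39 - 67) = (1/170)*48841 - 1*(-106) = 2873/10 + 106 = 3933/10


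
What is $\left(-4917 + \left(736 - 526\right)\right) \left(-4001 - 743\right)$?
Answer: $22330008$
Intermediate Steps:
$\left(-4917 + \left(736 - 526\right)\right) \left(-4001 - 743\right) = \left(-4917 + 210\right) \left(-4744\right) = \left(-4707\right) \left(-4744\right) = 22330008$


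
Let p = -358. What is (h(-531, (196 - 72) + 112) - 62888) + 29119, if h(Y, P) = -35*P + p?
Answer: -42387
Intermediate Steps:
h(Y, P) = -358 - 35*P (h(Y, P) = -35*P - 358 = -358 - 35*P)
(h(-531, (196 - 72) + 112) - 62888) + 29119 = ((-358 - 35*((196 - 72) + 112)) - 62888) + 29119 = ((-358 - 35*(124 + 112)) - 62888) + 29119 = ((-358 - 35*236) - 62888) + 29119 = ((-358 - 8260) - 62888) + 29119 = (-8618 - 62888) + 29119 = -71506 + 29119 = -42387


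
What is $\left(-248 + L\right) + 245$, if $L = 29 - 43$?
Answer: $-17$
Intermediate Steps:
$L = -14$ ($L = 29 - 43 = -14$)
$\left(-248 + L\right) + 245 = \left(-248 - 14\right) + 245 = -262 + 245 = -17$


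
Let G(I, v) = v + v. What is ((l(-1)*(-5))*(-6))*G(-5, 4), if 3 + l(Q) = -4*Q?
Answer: 240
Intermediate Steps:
l(Q) = -3 - 4*Q
G(I, v) = 2*v
((l(-1)*(-5))*(-6))*G(-5, 4) = (((-3 - 4*(-1))*(-5))*(-6))*(2*4) = (((-3 + 4)*(-5))*(-6))*8 = ((1*(-5))*(-6))*8 = -5*(-6)*8 = 30*8 = 240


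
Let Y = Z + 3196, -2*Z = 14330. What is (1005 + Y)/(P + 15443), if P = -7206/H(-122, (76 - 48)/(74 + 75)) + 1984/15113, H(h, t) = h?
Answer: -71907654/376088599 ≈ -0.19120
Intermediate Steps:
Z = -7165 (Z = -1/2*14330 = -7165)
P = 54573163/921893 (P = -7206/(-122) + 1984/15113 = -7206*(-1/122) + 1984*(1/15113) = 3603/61 + 1984/15113 = 54573163/921893 ≈ 59.197)
Y = -3969 (Y = -7165 + 3196 = -3969)
(1005 + Y)/(P + 15443) = (1005 - 3969)/(54573163/921893 + 15443) = -2964/14291366762/921893 = -2964*921893/14291366762 = -71907654/376088599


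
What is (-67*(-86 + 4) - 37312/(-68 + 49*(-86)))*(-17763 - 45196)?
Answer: -741739496290/2141 ≈ -3.4645e+8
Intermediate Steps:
(-67*(-86 + 4) - 37312/(-68 + 49*(-86)))*(-17763 - 45196) = (-67*(-82) - 37312/(-68 - 4214))*(-62959) = (5494 - 37312/(-4282))*(-62959) = (5494 - 37312*(-1/4282))*(-62959) = (5494 + 18656/2141)*(-62959) = (11781310/2141)*(-62959) = -741739496290/2141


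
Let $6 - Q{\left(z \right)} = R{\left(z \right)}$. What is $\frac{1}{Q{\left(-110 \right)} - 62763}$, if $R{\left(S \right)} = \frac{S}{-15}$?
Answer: $- \frac{3}{188293} \approx -1.5933 \cdot 10^{-5}$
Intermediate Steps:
$R{\left(S \right)} = - \frac{S}{15}$ ($R{\left(S \right)} = S \left(- \frac{1}{15}\right) = - \frac{S}{15}$)
$Q{\left(z \right)} = 6 + \frac{z}{15}$ ($Q{\left(z \right)} = 6 - - \frac{z}{15} = 6 + \frac{z}{15}$)
$\frac{1}{Q{\left(-110 \right)} - 62763} = \frac{1}{\left(6 + \frac{1}{15} \left(-110\right)\right) - 62763} = \frac{1}{\left(6 - \frac{22}{3}\right) - 62763} = \frac{1}{- \frac{4}{3} - 62763} = \frac{1}{- \frac{188293}{3}} = - \frac{3}{188293}$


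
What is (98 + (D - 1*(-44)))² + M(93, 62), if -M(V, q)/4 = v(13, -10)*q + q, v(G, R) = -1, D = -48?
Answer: 8836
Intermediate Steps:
M(V, q) = 0 (M(V, q) = -4*(-q + q) = -4*0 = 0)
(98 + (D - 1*(-44)))² + M(93, 62) = (98 + (-48 - 1*(-44)))² + 0 = (98 + (-48 + 44))² + 0 = (98 - 4)² + 0 = 94² + 0 = 8836 + 0 = 8836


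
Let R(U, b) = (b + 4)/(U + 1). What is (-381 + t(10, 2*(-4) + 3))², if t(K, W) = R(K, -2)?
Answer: 17547721/121 ≈ 1.4502e+5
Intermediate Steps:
R(U, b) = (4 + b)/(1 + U)
t(K, W) = 2/(1 + K) (t(K, W) = (4 - 2)/(1 + K) = 2/(1 + K))
(-381 + t(10, 2*(-4) + 3))² = (-381 + 2/(1 + 10))² = (-381 + 2/11)² = (-4189/11)² = 17547721/121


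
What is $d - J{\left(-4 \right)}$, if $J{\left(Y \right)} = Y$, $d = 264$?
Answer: $268$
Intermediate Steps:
$d - J{\left(-4 \right)} = 264 - -4 = 264 + 4 = 268$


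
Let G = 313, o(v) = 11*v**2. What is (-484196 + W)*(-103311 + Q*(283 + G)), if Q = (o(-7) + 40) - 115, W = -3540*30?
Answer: -102276070268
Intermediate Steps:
W = -106200
Q = 464 (Q = (11*(-7)**2 + 40) - 115 = (11*49 + 40) - 115 = (539 + 40) - 115 = 579 - 115 = 464)
(-484196 + W)*(-103311 + Q*(283 + G)) = (-484196 - 106200)*(-103311 + 464*(283 + 313)) = -590396*(-103311 + 464*596) = -590396*(-103311 + 276544) = -590396*173233 = -102276070268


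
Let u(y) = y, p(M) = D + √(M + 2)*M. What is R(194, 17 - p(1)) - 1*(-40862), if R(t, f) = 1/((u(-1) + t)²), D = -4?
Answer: 1522068639/37249 ≈ 40862.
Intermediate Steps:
p(M) = -4 + M*√(2 + M) (p(M) = -4 + √(M + 2)*M = -4 + √(2 + M)*M = -4 + M*√(2 + M))
R(t, f) = (-1 + t)⁻² (R(t, f) = 1/((-1 + t)²) = (-1 + t)⁻²)
R(194, 17 - p(1)) - 1*(-40862) = (-1 + 194)⁻² - 1*(-40862) = 193⁻² + 40862 = 1/37249 + 40862 = 1522068639/37249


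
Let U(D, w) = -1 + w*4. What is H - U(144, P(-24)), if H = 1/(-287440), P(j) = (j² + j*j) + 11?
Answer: -1336883441/287440 ≈ -4651.0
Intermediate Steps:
P(j) = 11 + 2*j² (P(j) = (j² + j²) + 11 = 2*j² + 11 = 11 + 2*j²)
U(D, w) = -1 + 4*w
H = -1/287440 ≈ -3.4790e-6
H - U(144, P(-24)) = -1/287440 - (-1 + 4*(11 + 2*(-24)²)) = -1/287440 - (-1 + 4*(11 + 2*576)) = -1/287440 - (-1 + 4*(11 + 1152)) = -1/287440 - (-1 + 4*1163) = -1/287440 - (-1 + 4652) = -1/287440 - 1*4651 = -1/287440 - 4651 = -1336883441/287440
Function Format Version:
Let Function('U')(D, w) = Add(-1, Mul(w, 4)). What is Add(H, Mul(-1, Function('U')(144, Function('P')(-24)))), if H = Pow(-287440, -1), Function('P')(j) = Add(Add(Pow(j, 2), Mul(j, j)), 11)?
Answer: Rational(-1336883441, 287440) ≈ -4651.0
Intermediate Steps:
Function('P')(j) = Add(11, Mul(2, Pow(j, 2))) (Function('P')(j) = Add(Add(Pow(j, 2), Pow(j, 2)), 11) = Add(Mul(2, Pow(j, 2)), 11) = Add(11, Mul(2, Pow(j, 2))))
Function('U')(D, w) = Add(-1, Mul(4, w))
H = Rational(-1, 287440) ≈ -3.4790e-6
Add(H, Mul(-1, Function('U')(144, Function('P')(-24)))) = Add(Rational(-1, 287440), Mul(-1, Add(-1, Mul(4, Add(11, Mul(2, Pow(-24, 2))))))) = Add(Rational(-1, 287440), Mul(-1, Add(-1, Mul(4, Add(11, Mul(2, 576)))))) = Add(Rational(-1, 287440), Mul(-1, Add(-1, Mul(4, Add(11, 1152))))) = Add(Rational(-1, 287440), Mul(-1, Add(-1, Mul(4, 1163)))) = Add(Rational(-1, 287440), Mul(-1, Add(-1, 4652))) = Add(Rational(-1, 287440), Mul(-1, 4651)) = Add(Rational(-1, 287440), -4651) = Rational(-1336883441, 287440)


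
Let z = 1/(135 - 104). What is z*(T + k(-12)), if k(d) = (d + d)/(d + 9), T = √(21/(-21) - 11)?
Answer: 8/31 + 2*I*√3/31 ≈ 0.25806 + 0.11175*I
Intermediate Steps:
T = 2*I*√3 (T = √(21*(-1/21) - 11) = √(-1 - 11) = √(-12) = 2*I*√3 ≈ 3.4641*I)
k(d) = 2*d/(9 + d) (k(d) = (2*d)/(9 + d) = 2*d/(9 + d))
z = 1/31 ≈ 0.032258
z*(T + k(-12)) = (2*I*√3 + 2*(-12)/(9 - 12))/31 = (2*I*√3 + 2*(-12)/(-3))/31 = (2*I*√3 + 2*(-12)*(-⅓))/31 = (2*I*√3 + 8)/31 = (8 + 2*I*√3)/31 = 8/31 + 2*I*√3/31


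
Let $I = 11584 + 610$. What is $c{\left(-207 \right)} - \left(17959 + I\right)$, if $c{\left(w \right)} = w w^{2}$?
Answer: $-8899896$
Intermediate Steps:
$c{\left(w \right)} = w^{3}$
$I = 12194$
$c{\left(-207 \right)} - \left(17959 + I\right) = \left(-207\right)^{3} - 30153 = -8869743 - 30153 = -8899896$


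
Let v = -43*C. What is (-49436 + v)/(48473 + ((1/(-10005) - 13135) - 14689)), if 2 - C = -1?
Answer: -495897825/206593244 ≈ -2.4004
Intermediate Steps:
C = 3 (C = 2 - 1*(-1) = 2 + 1 = 3)
v = -129 (v = -43*3 = -129)
(-49436 + v)/(48473 + ((1/(-10005) - 13135) - 14689)) = (-49436 - 129)/(48473 + ((1/(-10005) - 13135) - 14689)) = -49565/(48473 + ((-1/10005 - 13135) - 14689)) = -49565/(48473 + (-131415676/10005 - 14689)) = -49565/(48473 - 278379121/10005) = -49565/206593244/10005 = -49565*10005/206593244 = -495897825/206593244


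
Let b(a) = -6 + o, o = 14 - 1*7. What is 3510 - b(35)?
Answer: 3509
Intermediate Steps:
o = 7 (o = 14 - 7 = 7)
b(a) = 1 (b(a) = -6 + 7 = 1)
3510 - b(35) = 3510 - 1*1 = 3510 - 1 = 3509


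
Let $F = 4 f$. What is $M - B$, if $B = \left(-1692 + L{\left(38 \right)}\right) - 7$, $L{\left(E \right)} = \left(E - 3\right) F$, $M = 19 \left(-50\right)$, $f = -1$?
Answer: $889$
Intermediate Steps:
$F = -4$ ($F = 4 \left(-1\right) = -4$)
$M = -950$
$L{\left(E \right)} = 12 - 4 E$ ($L{\left(E \right)} = \left(E - 3\right) \left(-4\right) = \left(-3 + E\right) \left(-4\right) = 12 - 4 E$)
$B = -1839$ ($B = \left(-1692 + \left(12 - 152\right)\right) - 7 = \left(-1692 - 140\right) - 7 = -1832 - 7 = -1839$)
$M - B = -950 - -1839 = -950 + 1839 = 889$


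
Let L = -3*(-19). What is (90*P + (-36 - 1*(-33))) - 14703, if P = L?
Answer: -9576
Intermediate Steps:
L = 57
P = 57
(90*P + (-36 - 1*(-33))) - 14703 = (90*57 + (-36 - 1*(-33))) - 14703 = (5130 + (-36 + 33)) - 14703 = (5130 - 3) - 14703 = 5127 - 14703 = -9576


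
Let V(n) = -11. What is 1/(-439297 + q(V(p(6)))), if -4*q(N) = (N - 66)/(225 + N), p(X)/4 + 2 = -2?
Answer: -856/376038155 ≈ -2.2764e-6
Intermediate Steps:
p(X) = -16 (p(X) = -8 + 4*(-2) = -8 - 8 = -16)
q(N) = -(-66 + N)/(4*(225 + N)) (q(N) = -(N - 66)/(4*(225 + N)) = -(-66 + N)/(4*(225 + N)))
1/(-439297 + q(V(p(6)))) = 1/(-439297 + (66 - 1*(-11))/(4*(225 - 11))) = 1/(-439297 + (¼)*(66 + 11)/214) = 1/(-439297 + (¼)*(1/214)*77) = 1/(-439297 + 77/856) = 1/(-376038155/856) = -856/376038155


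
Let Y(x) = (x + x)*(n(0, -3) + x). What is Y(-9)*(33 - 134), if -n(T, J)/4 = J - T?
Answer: 5454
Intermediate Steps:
n(T, J) = -4*J + 4*T (n(T, J) = -4*(J - T) = -4*J + 4*T)
Y(x) = 2*x*(12 + x) (Y(x) = (x + x)*((-4*(-3) + 4*0) + x) = (2*x)*((12 + 0) + x) = (2*x)*(12 + x) = 2*x*(12 + x))
Y(-9)*(33 - 134) = (2*(-9)*(12 - 9))*(33 - 134) = (2*(-9)*3)*(-101) = -54*(-101) = 5454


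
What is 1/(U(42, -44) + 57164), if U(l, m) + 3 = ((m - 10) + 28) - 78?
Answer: 1/57057 ≈ 1.7526e-5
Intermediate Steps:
U(l, m) = -63 + m (U(l, m) = -3 + (((m - 10) + 28) - 78) = -3 + (((-10 + m) + 28) - 78) = -3 + ((18 + m) - 78) = -3 + (-60 + m) = -63 + m)
1/(U(42, -44) + 57164) = 1/((-63 - 44) + 57164) = 1/(-107 + 57164) = 1/57057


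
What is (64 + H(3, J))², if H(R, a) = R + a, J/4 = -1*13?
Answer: 225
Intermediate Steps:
J = -52 (J = 4*(-1*13) = 4*(-13) = -52)
(64 + H(3, J))² = (64 + (3 - 52))² = (64 - 49)² = 15² = 225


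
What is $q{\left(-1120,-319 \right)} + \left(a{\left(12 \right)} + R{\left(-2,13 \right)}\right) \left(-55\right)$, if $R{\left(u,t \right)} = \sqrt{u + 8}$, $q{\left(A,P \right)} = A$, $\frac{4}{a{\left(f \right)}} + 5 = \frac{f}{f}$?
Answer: $-1065 - 55 \sqrt{6} \approx -1199.7$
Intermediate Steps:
$a{\left(f \right)} = -1$ ($a{\left(f \right)} = \frac{4}{-5 + \frac{f}{f}} = \frac{4}{-5 + 1} = \frac{4}{-4} = 4 \left(- \frac{1}{4}\right) = -1$)
$R{\left(u,t \right)} = \sqrt{8 + u}$
$q{\left(-1120,-319 \right)} + \left(a{\left(12 \right)} + R{\left(-2,13 \right)}\right) \left(-55\right) = -1120 + \left(-1 + \sqrt{8 - 2}\right) \left(-55\right) = -1120 + \left(-1 + \sqrt{6}\right) \left(-55\right) = -1120 + \left(55 - 55 \sqrt{6}\right) = -1065 - 55 \sqrt{6}$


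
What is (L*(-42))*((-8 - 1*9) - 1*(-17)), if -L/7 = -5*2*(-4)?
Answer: 0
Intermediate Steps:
L = -280 (L = -7*(-5*2)*(-4) = -(-70)*(-4) = -7*40 = -280)
(L*(-42))*((-8 - 1*9) - 1*(-17)) = (-280*(-42))*((-8 - 1*9) - 1*(-17)) = 11760*((-8 - 9) + 17) = 11760*(-17 + 17) = 11760*0 = 0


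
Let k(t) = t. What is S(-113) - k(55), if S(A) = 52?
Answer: -3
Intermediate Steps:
S(-113) - k(55) = 52 - 1*55 = 52 - 55 = -3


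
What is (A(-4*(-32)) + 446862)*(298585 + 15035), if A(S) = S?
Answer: 140185003800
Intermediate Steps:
(A(-4*(-32)) + 446862)*(298585 + 15035) = (-4*(-32) + 446862)*(298585 + 15035) = (128 + 446862)*313620 = 446990*313620 = 140185003800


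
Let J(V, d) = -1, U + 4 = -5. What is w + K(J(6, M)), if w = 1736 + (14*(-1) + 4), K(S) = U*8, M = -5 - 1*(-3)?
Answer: 1654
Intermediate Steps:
U = -9 (U = -4 - 5 = -9)
M = -2 (M = -5 + 3 = -2)
K(S) = -72 (K(S) = -9*8 = -72)
w = 1726 (w = 1736 + (-14 + 4) = 1736 - 10 = 1726)
w + K(J(6, M)) = 1726 - 72 = 1654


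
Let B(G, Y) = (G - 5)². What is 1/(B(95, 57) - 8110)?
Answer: -⅒ ≈ -0.10000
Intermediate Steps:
B(G, Y) = (-5 + G)²
1/(B(95, 57) - 8110) = 1/((-5 + 95)² - 8110) = 1/(90² - 8110) = 1/(8100 - 8110) = 1/(-10) = -⅒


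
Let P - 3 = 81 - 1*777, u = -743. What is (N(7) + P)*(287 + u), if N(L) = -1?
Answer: 316464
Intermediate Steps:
P = -693 (P = 3 + (81 - 1*777) = 3 + (81 - 777) = 3 - 696 = -693)
(N(7) + P)*(287 + u) = (-1 - 693)*(287 - 743) = -694*(-456) = 316464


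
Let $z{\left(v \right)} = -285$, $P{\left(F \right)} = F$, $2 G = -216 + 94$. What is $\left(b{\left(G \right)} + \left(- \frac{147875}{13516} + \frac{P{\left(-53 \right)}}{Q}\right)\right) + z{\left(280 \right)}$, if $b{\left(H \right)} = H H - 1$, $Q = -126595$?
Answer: $\frac{5858764779423}{1711058020} \approx 3424.1$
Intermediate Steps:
$G = -61$ ($G = \frac{-216 + 94}{2} = \frac{1}{2} \left(-122\right) = -61$)
$b{\left(H \right)} = -1 + H^{2}$ ($b{\left(H \right)} = H^{2} - 1 = -1 + H^{2}$)
$\left(b{\left(G \right)} + \left(- \frac{147875}{13516} + \frac{P{\left(-53 \right)}}{Q}\right)\right) + z{\left(280 \right)} = \left(\left(-1 + \left(-61\right)^{2}\right) - \left(- \frac{53}{126595} + \frac{147875}{13516}\right)\right) - 285 = \left(\left(-1 + 3721\right) - \frac{18719519277}{1711058020}\right) - 285 = \left(3720 + \left(- \frac{147875}{13516} + \frac{53}{126595}\right)\right) - 285 = \left(3720 - \frac{18719519277}{1711058020}\right) - 285 = \frac{6346416315123}{1711058020} - 285 = \frac{5858764779423}{1711058020}$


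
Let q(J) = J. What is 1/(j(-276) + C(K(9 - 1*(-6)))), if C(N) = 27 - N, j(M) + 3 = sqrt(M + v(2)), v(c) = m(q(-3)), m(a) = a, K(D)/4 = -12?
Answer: 8/607 - I*sqrt(31)/1821 ≈ 0.01318 - 0.0030575*I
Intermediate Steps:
K(D) = -48 (K(D) = 4*(-12) = -48)
v(c) = -3
j(M) = -3 + sqrt(-3 + M) (j(M) = -3 + sqrt(M - 3) = -3 + sqrt(-3 + M))
1/(j(-276) + C(K(9 - 1*(-6)))) = 1/((-3 + sqrt(-3 - 276)) + (27 - 1*(-48))) = 1/((-3 + sqrt(-279)) + (27 + 48)) = 1/((-3 + 3*I*sqrt(31)) + 75) = 1/(72 + 3*I*sqrt(31))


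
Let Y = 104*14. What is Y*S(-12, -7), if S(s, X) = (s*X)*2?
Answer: 244608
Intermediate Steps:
S(s, X) = 2*X*s (S(s, X) = (X*s)*2 = 2*X*s)
Y = 1456
Y*S(-12, -7) = 1456*(2*(-7)*(-12)) = 1456*168 = 244608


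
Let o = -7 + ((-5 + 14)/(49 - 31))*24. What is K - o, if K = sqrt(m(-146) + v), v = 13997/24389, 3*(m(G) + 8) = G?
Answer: -5 + I*sqrt(357060093)/2523 ≈ -5.0 + 7.4895*I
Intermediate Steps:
m(G) = -8 + G/3
v = 13997/24389 (v = 13997*(1/24389) = 13997/24389 ≈ 0.57391)
o = 5 (o = -7 + (9/18)*24 = -7 + (9*(1/18))*24 = -7 + (1/2)*24 = -7 + 12 = 5)
K = I*sqrt(357060093)/2523 (K = sqrt((-8 + (1/3)*(-146)) + 13997/24389) = sqrt((-8 - 146/3) + 13997/24389) = sqrt(-170/3 + 13997/24389) = sqrt(-4104139/73167) = I*sqrt(357060093)/2523 ≈ 7.4895*I)
K - o = I*sqrt(357060093)/2523 - 1*5 = I*sqrt(357060093)/2523 - 5 = -5 + I*sqrt(357060093)/2523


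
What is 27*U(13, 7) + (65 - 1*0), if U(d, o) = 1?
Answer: 92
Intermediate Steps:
27*U(13, 7) + (65 - 1*0) = 27*1 + (65 - 1*0) = 27 + (65 + 0) = 27 + 65 = 92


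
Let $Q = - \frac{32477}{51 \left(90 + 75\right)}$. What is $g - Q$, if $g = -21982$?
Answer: $- \frac{184946053}{8415} \approx -21978.0$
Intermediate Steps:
$Q = - \frac{32477}{8415}$ ($Q = - \frac{32477}{51 \cdot 165} = - \frac{32477}{8415} \approx -3.8594$)
$g - Q = -21982 - - \frac{32477}{8415} = -21982 + \frac{32477}{8415} = - \frac{184946053}{8415}$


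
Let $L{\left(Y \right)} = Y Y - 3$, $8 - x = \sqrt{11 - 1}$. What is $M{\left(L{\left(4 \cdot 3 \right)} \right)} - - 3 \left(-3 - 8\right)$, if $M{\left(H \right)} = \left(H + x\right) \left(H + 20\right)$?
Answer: $23956 - 161 \sqrt{10} \approx 23447.0$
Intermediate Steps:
$x = 8 - \sqrt{10}$ ($x = 8 - \sqrt{11 - 1} = 8 - \sqrt{10} \approx 4.8377$)
$L{\left(Y \right)} = -3 + Y^{2}$ ($L{\left(Y \right)} = Y^{2} - 3 = -3 + Y^{2}$)
$M{\left(H \right)} = \left(20 + H\right) \left(8 + H - \sqrt{10}\right)$ ($M{\left(H \right)} = \left(H + \left(8 - \sqrt{10}\right)\right) \left(H + 20\right) = \left(8 + H - \sqrt{10}\right) \left(20 + H\right) = \left(20 + H\right) \left(8 + H - \sqrt{10}\right)$)
$M{\left(L{\left(4 \cdot 3 \right)} \right)} - - 3 \left(-3 - 8\right) = \left(160 + \left(-3 + \left(4 \cdot 3\right)^{2}\right)^{2} - 20 \sqrt{10} + 28 \left(-3 + \left(4 \cdot 3\right)^{2}\right) - \left(-3 + \left(4 \cdot 3\right)^{2}\right) \sqrt{10}\right) - - 3 \left(-3 - 8\right) = \left(160 + \left(-3 + 12^{2}\right)^{2} - 20 \sqrt{10} + 28 \left(-3 + 12^{2}\right) - \left(-3 + 12^{2}\right) \sqrt{10}\right) - \left(-3\right) \left(-11\right) = \left(160 + \left(-3 + 144\right)^{2} - 20 \sqrt{10} + 28 \left(-3 + 144\right) - \left(-3 + 144\right) \sqrt{10}\right) - 33 = \left(160 + 141^{2} - 20 \sqrt{10} + 28 \cdot 141 - 141 \sqrt{10}\right) - 33 = \left(160 + 19881 - 20 \sqrt{10} + 3948 - 141 \sqrt{10}\right) - 33 = \left(23989 - 161 \sqrt{10}\right) - 33 = 23956 - 161 \sqrt{10}$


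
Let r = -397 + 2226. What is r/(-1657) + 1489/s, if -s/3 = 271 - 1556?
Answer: -4583522/6387735 ≈ -0.71755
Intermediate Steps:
r = 1829
s = 3855 (s = -3*(271 - 1556) = -3*(-1285) = 3855)
r/(-1657) + 1489/s = 1829/(-1657) + 1489/3855 = 1829*(-1/1657) + 1489*(1/3855) = -1829/1657 + 1489/3855 = -4583522/6387735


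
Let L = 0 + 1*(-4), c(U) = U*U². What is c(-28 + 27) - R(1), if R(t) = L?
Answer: 3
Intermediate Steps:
c(U) = U³
L = -4 (L = 0 - 4 = -4)
R(t) = -4
c(-28 + 27) - R(1) = (-28 + 27)³ - 1*(-4) = (-1)³ + 4 = -1 + 4 = 3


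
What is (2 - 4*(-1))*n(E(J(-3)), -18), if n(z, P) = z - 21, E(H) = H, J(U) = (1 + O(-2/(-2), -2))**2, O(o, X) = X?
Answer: -120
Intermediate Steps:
J(U) = 1 (J(U) = (1 - 2)**2 = (-1)**2 = 1)
n(z, P) = -21 + z
(2 - 4*(-1))*n(E(J(-3)), -18) = (2 - 4*(-1))*(-21 + 1) = (2 + 4)*(-20) = 6*(-20) = -120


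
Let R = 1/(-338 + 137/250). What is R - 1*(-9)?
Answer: 759017/84363 ≈ 8.9970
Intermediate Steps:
R = -250/84363 (R = 1/(-338 + 137*(1/250)) = 1/(-338 + 137/250) = 1/(-84363/250) = -250/84363 ≈ -0.0029634)
R - 1*(-9) = -250/84363 - 1*(-9) = -250/84363 + 9 = 759017/84363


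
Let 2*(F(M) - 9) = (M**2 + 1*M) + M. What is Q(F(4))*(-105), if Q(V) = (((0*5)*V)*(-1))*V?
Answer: 0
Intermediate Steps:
F(M) = 9 + M + M**2/2 (F(M) = 9 + ((M**2 + 1*M) + M)/2 = 9 + ((M**2 + M) + M)/2 = 9 + ((M + M**2) + M)/2 = 9 + (M**2 + 2*M)/2 = 9 + (M + M**2/2) = 9 + M + M**2/2)
Q(V) = 0 (Q(V) = ((0*V)*(-1))*V = (0*(-1))*V = 0*V = 0)
Q(F(4))*(-105) = 0*(-105) = 0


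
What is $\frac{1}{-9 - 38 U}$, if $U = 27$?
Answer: $- \frac{1}{1035} \approx -0.00096618$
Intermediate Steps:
$\frac{1}{-9 - 38 U} = \frac{1}{-9 - 1026} = \frac{1}{-1035} = - \frac{1}{1035}$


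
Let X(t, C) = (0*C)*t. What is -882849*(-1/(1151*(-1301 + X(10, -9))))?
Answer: -882849/1497451 ≈ -0.58957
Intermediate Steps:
X(t, C) = 0 (X(t, C) = 0*t = 0)
-882849*(-1/(1151*(-1301 + X(10, -9)))) = -882849*(-1/(1151*(-1301 + 0))) = -882849/((-1151*(-1301))) = -882849/1497451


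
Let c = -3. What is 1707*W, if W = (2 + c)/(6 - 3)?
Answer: -569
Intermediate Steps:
W = -⅓ (W = (2 - 3)/(6 - 3) = -1/3 = -1*⅓ = -⅓ ≈ -0.33333)
1707*W = 1707*(-⅓) = -569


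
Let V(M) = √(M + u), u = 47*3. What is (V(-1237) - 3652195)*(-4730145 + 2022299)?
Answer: 9889581621970 - 5415692*I*√274 ≈ 9.8896e+12 - 8.9646e+7*I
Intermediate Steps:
u = 141
V(M) = √(141 + M) (V(M) = √(M + 141) = √(141 + M))
(V(-1237) - 3652195)*(-4730145 + 2022299) = (√(141 - 1237) - 3652195)*(-4730145 + 2022299) = (√(-1096) - 3652195)*(-2707846) = (2*I*√274 - 3652195)*(-2707846) = (-3652195 + 2*I*√274)*(-2707846) = 9889581621970 - 5415692*I*√274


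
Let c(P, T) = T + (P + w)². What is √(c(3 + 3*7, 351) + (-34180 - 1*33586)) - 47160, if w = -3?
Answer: -47160 + I*√66974 ≈ -47160.0 + 258.79*I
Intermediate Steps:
c(P, T) = T + (-3 + P)² (c(P, T) = T + (P - 3)² = T + (-3 + P)²)
√(c(3 + 3*7, 351) + (-34180 - 1*33586)) - 47160 = √((351 + (-3 + (3 + 3*7))²) + (-34180 - 1*33586)) - 47160 = √((351 + (-3 + (3 + 21))²) + (-34180 - 33586)) - 47160 = √((351 + (-3 + 24)²) - 67766) - 47160 = √((351 + 21²) - 67766) - 47160 = √((351 + 441) - 67766) - 47160 = √(792 - 67766) - 47160 = √(-66974) - 47160 = I*√66974 - 47160 = -47160 + I*√66974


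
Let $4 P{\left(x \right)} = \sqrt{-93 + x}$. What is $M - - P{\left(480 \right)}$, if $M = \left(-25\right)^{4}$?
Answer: $390625 + \frac{3 \sqrt{43}}{4} \approx 3.9063 \cdot 10^{5}$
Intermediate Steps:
$P{\left(x \right)} = \frac{\sqrt{-93 + x}}{4}$
$M = 390625$
$M - - P{\left(480 \right)} = 390625 - - \frac{\sqrt{-93 + 480}}{4} = 390625 - - \frac{\sqrt{387}}{4} = 390625 - - \frac{3 \sqrt{43}}{4} = 390625 + \frac{3 \sqrt{43}}{4}$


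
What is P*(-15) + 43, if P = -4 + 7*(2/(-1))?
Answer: 313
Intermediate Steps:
P = -18 (P = -4 + 7*(2*(-1)) = -4 + 7*(-2) = -4 - 14 = -18)
P*(-15) + 43 = -18*(-15) + 43 = 270 + 43 = 313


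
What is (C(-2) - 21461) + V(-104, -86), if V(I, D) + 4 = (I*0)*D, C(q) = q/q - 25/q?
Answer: -42903/2 ≈ -21452.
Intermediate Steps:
C(q) = 1 - 25/q
V(I, D) = -4 (V(I, D) = -4 + (I*0)*D = -4 + 0*D = -4 + 0 = -4)
(C(-2) - 21461) + V(-104, -86) = ((-25 - 2)/(-2) - 21461) - 4 = (-1/2*(-27) - 21461) - 4 = (27/2 - 21461) - 4 = -42895/2 - 4 = -42903/2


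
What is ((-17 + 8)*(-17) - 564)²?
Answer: 168921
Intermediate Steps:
((-17 + 8)*(-17) - 564)² = (-9*(-17) - 564)² = (153 - 564)² = (-411)² = 168921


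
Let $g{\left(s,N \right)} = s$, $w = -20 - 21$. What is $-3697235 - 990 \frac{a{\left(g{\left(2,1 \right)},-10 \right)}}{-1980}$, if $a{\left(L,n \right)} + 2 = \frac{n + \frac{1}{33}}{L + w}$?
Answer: $- \frac{9516685135}{2574} \approx -3.6972 \cdot 10^{6}$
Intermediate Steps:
$w = -41$ ($w = -20 - 21 = -41$)
$a{\left(L,n \right)} = -2 + \frac{\frac{1}{33} + n}{-41 + L}$ ($a{\left(L,n \right)} = -2 + \frac{n + \frac{1}{33}}{L - 41} = -2 + \frac{n + \frac{1}{33}}{-41 + L} = -2 + \frac{\frac{1}{33} + n}{-41 + L}$)
$-3697235 - 990 \frac{a{\left(g{\left(2,1 \right)},-10 \right)}}{-1980} = -3697235 - 990 \frac{\frac{1}{-41 + 2} \left(\frac{2707}{33} - 10 - 4\right)}{-1980} = -3697235 - 990 \frac{\frac{2707}{33} - 10 - 4}{-39} \left(- \frac{1}{1980}\right) = -3697235 - 990 \left(- \frac{1}{39}\right) \frac{2245}{33} \left(- \frac{1}{1980}\right) = -3697235 - 990 \left(\left(- \frac{2245}{1287}\right) \left(- \frac{1}{1980}\right)\right) = -3697235 - 990 \cdot \frac{449}{509652} = -3697235 - \frac{2245}{2574} = - \frac{9516685135}{2574}$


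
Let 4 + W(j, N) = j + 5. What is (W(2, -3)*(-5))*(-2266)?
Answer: 33990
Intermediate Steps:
W(j, N) = 1 + j (W(j, N) = -4 + (j + 5) = -4 + (5 + j) = 1 + j)
(W(2, -3)*(-5))*(-2266) = ((1 + 2)*(-5))*(-2266) = (3*(-5))*(-2266) = -15*(-2266) = 33990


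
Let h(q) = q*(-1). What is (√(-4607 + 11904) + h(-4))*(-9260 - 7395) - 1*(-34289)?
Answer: -32331 - 16655*√7297 ≈ -1.4550e+6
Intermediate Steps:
h(q) = -q
(√(-4607 + 11904) + h(-4))*(-9260 - 7395) - 1*(-34289) = (√(-4607 + 11904) - 1*(-4))*(-9260 - 7395) - 1*(-34289) = (√7297 + 4)*(-16655) + 34289 = (4 + √7297)*(-16655) + 34289 = (-66620 - 16655*√7297) + 34289 = -32331 - 16655*√7297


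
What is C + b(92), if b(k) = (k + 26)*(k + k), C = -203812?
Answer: -182100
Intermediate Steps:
b(k) = 2*k*(26 + k) (b(k) = (26 + k)*(2*k) = 2*k*(26 + k))
C + b(92) = -203812 + 2*92*(26 + 92) = -203812 + 2*92*118 = -203812 + 21712 = -182100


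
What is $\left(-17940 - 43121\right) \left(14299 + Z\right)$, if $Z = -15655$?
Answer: $82798716$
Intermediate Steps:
$\left(-17940 - 43121\right) \left(14299 + Z\right) = \left(-17940 - 43121\right) \left(14299 - 15655\right) = \left(-61061\right) \left(-1356\right) = 82798716$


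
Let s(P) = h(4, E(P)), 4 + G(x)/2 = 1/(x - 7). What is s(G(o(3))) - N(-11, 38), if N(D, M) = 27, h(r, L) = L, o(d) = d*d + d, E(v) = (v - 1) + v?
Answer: -216/5 ≈ -43.200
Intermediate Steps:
E(v) = -1 + 2*v (E(v) = (-1 + v) + v = -1 + 2*v)
o(d) = d + d² (o(d) = d² + d = d + d²)
G(x) = -8 + 2/(-7 + x) (G(x) = -8 + 2/(x - 7) = -8 + 2/(-7 + x))
s(P) = -1 + 2*P
s(G(o(3))) - N(-11, 38) = (-1 + 2*(2*(29 - 12*(1 + 3))/(-7 + 3*(1 + 3)))) - 1*27 = (-1 + 2*(2*(29 - 12*4)/(-7 + 3*4))) - 27 = (-1 + 2*(2*(29 - 4*12)/(-7 + 12))) - 27 = (-1 + 2*(2*(29 - 48)/5)) - 27 = (-1 + 2*(2*(⅕)*(-19))) - 27 = (-1 + 2*(-38/5)) - 27 = (-1 - 76/5) - 27 = -81/5 - 27 = -216/5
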